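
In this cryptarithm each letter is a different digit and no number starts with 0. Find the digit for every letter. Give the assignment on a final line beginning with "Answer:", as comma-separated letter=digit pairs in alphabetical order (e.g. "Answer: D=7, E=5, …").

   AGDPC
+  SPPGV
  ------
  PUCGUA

Step 1. [P] the sum has 6 digits but both addends have 5; that extra leading digit P is the final carry, namely 1 ⇒ P=1.
Step 2. [col 1: C + V ≡ A (mod 10)] no forcing yet in column 1 (carry-in 0); A=3 is free and consistent — try it, so A=3.
Step 3. [col 1: C + V ≡ A (mod 10)] column 1 (C + V ≡ A (mod 10), carry-in 0) doesn't pin C yet; pick C=9 and continue ⇒ C=9.
Step 4. [col 1: C + V ≡ A (mod 10)] column 1: given C=9, A=3, carry-in 0, and digits 1,3,9 already taken and all letters distinct, C+V≡A (mod 10) forces V=4 ⇒ V=4.
Step 5. [col 2: P + G ≡ U (mod 10)] column 2 (P + G ≡ U (mod 10), carry-in 1) doesn't pin G yet; pick G=8 and continue, so G=8.
Step 6. [col 2: P + G ≡ U (mod 10)] column 2 reads P+G+carry(1)=U with P=1, G=8; with digits 1,3,4,8,9 already taken and all letters distinct, the only value for U is 0 ⇒ U=0.
Step 7. [col 3: D + P ≡ G (mod 10)] from column 3 (P=1, G=8, carry-in 1, digits 0,1,3,4,8,9 already taken and all letters distinct): D must equal 6. So D=6.
Step 8. [col 5: A + S ≡ U (mod 10)] in column 5 we have A+S≡U with carry-in 0; given A=3, U=0 and digits 0,1,3,4,6,8,9 already taken and all letters distinct, that pins S to 7 ⇒ S=7.

Answer: A=3, C=9, D=6, G=8, P=1, S=7, U=0, V=4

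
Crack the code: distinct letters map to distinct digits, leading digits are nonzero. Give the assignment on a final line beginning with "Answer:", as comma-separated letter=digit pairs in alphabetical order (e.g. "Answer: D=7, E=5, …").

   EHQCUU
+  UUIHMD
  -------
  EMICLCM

Step 1. [col 1: U + D ≡ M (mod 10)] no forcing yet in column 1 (carry-in 0); M=0 is free and consistent — try it, so M=0.
Step 2. [E] the sum has 7 digits but both addends have 6; that extra leading digit E is the final carry, namely 1 ⇒ E=1.
Step 3. [col 1: U + D ≡ M (mod 10)] no forcing yet in column 1 (carry-in 0); D=2 is free and consistent — try it, so D=2.
Step 4. [col 1: U + D ≡ M (mod 10)] in column 1 we have U+D≡M with carry-in 0; given D=2, M=0 and digits 0,1,2 already taken and all letters distinct, that pins U to 8. So U=8.
Step 5. [col 2: U + M ≡ C (mod 10)] column 2: given U=8, M=0, carry-in 1, and digits 0,1,2,8 already taken and all letters distinct, U+M≡C (mod 10) forces C=9. So C=9.
Step 6. [col 3: C + H ≡ L (mod 10)] L=6 is one option consistent with column 3 (C + H ≡ L (mod 10), carry-in 0) — take it ⇒ L=6.
Step 7. [col 3: C + H ≡ L (mod 10)] in column 3 we have C+H≡L with carry-in 0; given C=9, L=6 and digits 0,1,2,6,8,9 already taken and all letters distinct, that pins H to 7. So H=7.
Step 8. [col 4: Q + I ≡ C (mod 10)] Q=3 is one option consistent with column 4 (Q + I ≡ C (mod 10), carry-in 1) — take it, so Q=3.
Step 9. [col 4: Q + I ≡ C (mod 10)] in column 4 we have Q+I≡C with carry-in 1; given Q=3, C=9 and digits 0,1,2,3,6,7,8,9 already taken and all letters distinct, that pins I to 5 ⇒ I=5.

Answer: C=9, D=2, E=1, H=7, I=5, L=6, M=0, Q=3, U=8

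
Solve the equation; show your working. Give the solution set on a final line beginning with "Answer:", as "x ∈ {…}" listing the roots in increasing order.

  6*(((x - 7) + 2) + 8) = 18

Step 1. [6*(((x - 7) + 2) + 8) = 18] 6 out front; divide by 6 ⇒ div: ((x - 7) + 2) + 8 = 3.
Step 2. [((x - 7) + 2) + 8 = 3] +8 is outermost — subtract 8 both sides ⇒ sub: (x - 7) + 2 = -5.
Step 3. [(x - 7) + 2 = -5] peel the +2: subtract 2 from each side. So sub: x - 7 = -7.
Step 4. [x - 7 = -7] add 7: x sits inside (… - 7) ⇒ sub: x = 0.

Answer: x ∈ {0}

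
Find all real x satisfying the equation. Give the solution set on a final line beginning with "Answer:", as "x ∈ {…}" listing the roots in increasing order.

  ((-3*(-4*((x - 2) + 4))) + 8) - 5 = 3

Step 1. [((-3*(-4*((x - 2) + 4))) + 8) - 5 = 3] 5 comes off first (add 5) ⇒ sub: (-3*(-4*((x - 2) + 4))) + 8 = 8.
Step 2. [(-3*(-4*((x - 2) + 4))) + 8 = 8] the outer +8 inverts by subtracting 8 ⇒ sub: -3*(-4*((x - 2) + 4)) = 0.
Step 3. [-3*(-4*((x - 2) + 4)) = 0] LHS = -3·(…); ÷-3 both sides. So div: -4*((x - 2) + 4) = 0.
Step 4. [-4*((x - 2) + 4) = 0] leading coefficient -4: divide by -4. So div: (x - 2) + 4 = 0.
Step 5. [(x - 2) + 4 = 0] +4 is outermost — subtract 4 both sides, so sub: x - 2 = -4.
Step 6. [x - 2 = -4] -2 is outermost — add 2 both sides. So sub: x = -2.

Answer: x ∈ {-2}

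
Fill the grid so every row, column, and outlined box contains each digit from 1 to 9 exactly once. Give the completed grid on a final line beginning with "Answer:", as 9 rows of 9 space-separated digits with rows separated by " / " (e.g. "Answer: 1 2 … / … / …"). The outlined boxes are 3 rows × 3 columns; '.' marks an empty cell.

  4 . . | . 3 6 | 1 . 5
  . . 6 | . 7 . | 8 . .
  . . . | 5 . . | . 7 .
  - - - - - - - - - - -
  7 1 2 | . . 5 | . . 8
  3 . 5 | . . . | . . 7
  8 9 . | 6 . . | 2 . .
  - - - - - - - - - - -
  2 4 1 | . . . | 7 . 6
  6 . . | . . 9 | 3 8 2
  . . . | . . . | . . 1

Step 1. [r7c8∈{5,9}] r7c8 is the only open cell in row 7 admitting 9 ⇒ r7c8=9.
Step 2. [r8c3∈{7}] nothing but 7 survives at r8c3, so r8c3=7.
Step 3. [r9c7∈{4,5}] 5 has one home in col 7: r9c7, so r9c7=5.
Step 4. [r9c8∈{4}] only 4 remains possible at r9c8. So r9c8=4.
Step 5. [r3c7∈{4,6,9}] row 3 places 6 nowhere but r3c7. So r3c7=6.
Step 6. [r9c4∈{2,3,7,8}] col 4 places 7 nowhere but r9c4, so r9c4=7.
Step 7. [r6c3∈{4}] r6c3's peers cover all but 4 ⇒ r6c3=4.
Step 8. [r6c5∈{1}] r6c5 has the single candidate 1. So r6c5=1.
Step 9. [r6c9∈{3}] nothing but 3 survives at r6c9. So r6c9=3.
Step 10. [r1c8∈{2}] only 2 remains possible at r1c8. So r1c8=2.
Step 11. [r4c4∈{3,4,9}] 3 has one home in row 4: r4c4. So r4c4=3.
Step 12. [r7c4∈{8}] only 8 remains possible at r7c4 ⇒ r7c4=8.
Step 13. [r1c4∈{9}] r1c4 has the single candidate 9. So r1c4=9.
Step 14. [r1c3∈{8}] r1c3 has the single candidate 8 ⇒ r1c3=8.
Step 15. [r2c1∈{1,5,9}] 5 has one home in col 1: r2c1, so r2c1=5.
Step 16. [r3c1∈{1,9}] r3c1 is the only open cell in col 1 admitting 1, so r3c1=1.
Step 17. [r3c3∈{3,9}] r3c3 is the only open cell in box 1 admitting 9. So r3c3=9.
Step 18. [r3c2∈{2,3}] row 3 places 3 nowhere but r3c2 ⇒ r3c2=3.
Step 19. [r2c6∈{1,2,4}] 1 has one home in col 6: r2c6, so r2c6=1.
Step 20. [r3c9∈{4}] nothing but 4 survives at r3c9. So r3c9=4.
Step 21. [r5c6∈{2,4,8}] 4 has one home in col 6: r5c6, so r5c6=4.
Step 22. [r5c5∈{2,8,9}] in row 5, 8 fits only at r5c5 ⇒ r5c5=8.
Step 23. [r3c5∈{2}] only 2 remains possible at r3c5, so r3c5=2.
Step 24. [r8c5∈{4,5}] col 5 places 4 nowhere but r8c5 ⇒ r8c5=4.
Step 25. [r9c3∈{3}] r9c3 is down to just 3. So r9c3=3.
Step 26. [r5c7∈{9}] r5c7's peers cover all but 9, so r5c7=9.
Step 27. [r5c8∈{1,6}] r5c8 is the only open cell in row 5 admitting 1, so r5c8=1.
Step 28. [r6c8∈{5}] only 5 remains possible at r6c8, so r6c8=5.
Step 29. [r9c2∈{8}] r9c2 is down to just 8 ⇒ r9c2=8.
Step 30. [r2c9∈{9}] r2c9's peers cover all but 9. So r2c9=9.
Step 31. [r3c6∈{8}] r3c6's peers cover all but 8, so r3c6=8.
Step 32. [r9c5∈{6}] r9c5's peers cover all but 6. So r9c5=6.
Step 33. [r5c2∈{6}] only 6 remains possible at r5c2 ⇒ r5c2=6.
Step 34. [r4c8∈{6}] r4c8 has the single candidate 6, so r4c8=6.
Step 35. [r9c1∈{9}] nothing but 9 survives at r9c1 ⇒ r9c1=9.
Step 36. [r5c4∈{2}] r5c4 is down to just 2. So r5c4=2.
Step 37. [r9c6∈{2}] r9c6's peers cover all but 2 ⇒ r9c6=2.
Step 38. [r8c2∈{5}] r8c2 has the single candidate 5, so r8c2=5.
Step 39. [r7c6∈{3}] r7c6 is down to just 3 ⇒ r7c6=3.
Step 40. [r2c8∈{3}] r2c8's peers cover all but 3 ⇒ r2c8=3.
Step 41. [r2c2∈{2}] nothing but 2 survives at r2c2. So r2c2=2.
Step 42. [r2c4∈{4}] r2c4's peers cover all but 4. So r2c4=4.
Step 43. [r1c2∈{7}] only 7 remains possible at r1c2, so r1c2=7.
Step 44. [r7c5∈{5}] r7c5 is down to just 5 ⇒ r7c5=5.
Step 45. [r4c7∈{4}] nothing but 4 survives at r4c7. So r4c7=4.
Step 46. [r4c5∈{9}] r4c5 is down to just 9, so r4c5=9.
Step 47. [r8c4∈{1}] r8c4 is down to just 1. So r8c4=1.
Step 48. [r6c6∈{7}] only 7 remains possible at r6c6, so r6c6=7.

Answer: 4 7 8 9 3 6 1 2 5 / 5 2 6 4 7 1 8 3 9 / 1 3 9 5 2 8 6 7 4 / 7 1 2 3 9 5 4 6 8 / 3 6 5 2 8 4 9 1 7 / 8 9 4 6 1 7 2 5 3 / 2 4 1 8 5 3 7 9 6 / 6 5 7 1 4 9 3 8 2 / 9 8 3 7 6 2 5 4 1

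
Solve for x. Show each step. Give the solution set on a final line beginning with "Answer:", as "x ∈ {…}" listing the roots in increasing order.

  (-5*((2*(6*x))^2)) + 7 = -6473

Step 1. [(-5*((2*(6*x))^2)) + 7 = -6473] subtract 7: x sits inside (… + 7) ⇒ sub: -5*((2*(6*x))^2) = -6480.
Step 2. [-5*((2*(6*x))^2) = -6480] LHS = -5·(…); ÷-5 both sides. So div: (2*(6*x))^2 = 1296.
Step 3. [(2*(6*x))^2 = 1296] LHS squared, RHS 1296 ≥ 0: apply √ (±) ⇒ sqrt: 2*(6*x) = 36 or -36.
Step 4. [2*(6*x) = 36 or -36] LHS = 2·(…); ÷2 both sides ⇒ div: 6*x = 18 or -18.
Step 5. [6*x = 18 or -18] divide by the outer 6, so div: x = 3 or -3.

Answer: x ∈ {-3, 3}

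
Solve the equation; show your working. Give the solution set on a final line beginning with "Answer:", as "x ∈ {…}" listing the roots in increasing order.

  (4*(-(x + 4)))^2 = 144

Step 1. [(4*(-(x + 4)))^2 = 144] √ both sides: 144 ≥ 0 gives two branches, so sqrt: 4*(-(x + 4)) = 12 or -12.
Step 2. [4*(-(x + 4)) = 12 or -12] divide by the outer 4, so div: -(x + 4) = 3 or -3.
Step 3. [-(x + 4) = 3 or -3] flip signs both sides, so neg: x + 4 = -3 or 3.
Step 4. [x + 4 = -3 or 3] 4 comes off first (subtract 4) ⇒ sub: x = -7 or -1.

Answer: x ∈ {-7, -1}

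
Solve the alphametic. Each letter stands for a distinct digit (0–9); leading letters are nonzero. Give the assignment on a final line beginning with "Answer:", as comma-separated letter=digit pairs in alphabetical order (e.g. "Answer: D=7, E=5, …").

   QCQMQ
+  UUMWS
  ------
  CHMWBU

Step 1. [C] C is the leading digit of a 6-digit sum of two 5-digit numbers; the final carry is exactly 1 ⇒ C=1.
Step 2. [col 1: Q + S ≡ U (mod 10)] several values work for S in column 1 (Q + S ≡ U (mod 10), carry-in 0); try S=6, so S=6.
Step 3. [col 1: Q + S ≡ U (mod 10)] no forcing yet in column 1 (carry-in 0); U=3 is free and consistent — try it, so U=3.
Step 4. [col 1: Q + S ≡ U (mod 10)] from column 1 (S=6, U=3, carry-in 0, digits 1,3,6 already taken and all letters distinct): Q must equal 7 ⇒ Q=7.
Step 5. [col 2: M + W ≡ B (mod 10)] several values work for M in column 2 (M + W ≡ B (mod 10), carry-in 1); try M=5 ⇒ M=5.
Step 6. [col 2: M + W ≡ B (mod 10)] several values work for B in column 2 (M + W ≡ B (mod 10), carry-in 1); try B=8. So B=8.
Step 7. [col 2: M + W ≡ B (mod 10)] column 2: given M=5, B=8, carry-in 1, and digits 1,3,5,6,7,8 already taken and all letters distinct, M+W≡B (mod 10) forces W=2, so W=2.
Step 8. [col 5: Q + U ≡ H (mod 10)] in column 5 we have Q+U≡H with carry-in 0; given Q=7, U=3 and digits 1,2,3,5,6,7,8 already taken and all letters distinct, that pins H to 0 ⇒ H=0.

Answer: B=8, C=1, H=0, M=5, Q=7, S=6, U=3, W=2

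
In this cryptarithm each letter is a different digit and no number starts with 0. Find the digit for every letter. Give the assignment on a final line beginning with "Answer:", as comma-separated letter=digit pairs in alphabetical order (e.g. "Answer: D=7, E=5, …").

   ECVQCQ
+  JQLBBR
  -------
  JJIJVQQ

Step 1. [col 1: Q + R ≡ Q (mod 10)] column 1 reads Q+R+carry(0)=Q with nothing yet; with all letters distinct, none taken yet, the only value for R is 0, so R=0.
Step 2. [col 1: Q + R ≡ Q (mod 10)] column 1 (Q + R ≡ Q (mod 10), carry-in 0) doesn't pin Q yet; pick Q=5 and continue ⇒ Q=5.
Step 3. [col 2: C + B ≡ Q (mod 10)] C=7 is one option consistent with column 2 (C + B ≡ Q (mod 10), carry-in 0) — take it ⇒ C=7.
Step 4. [col 2: C + B ≡ Q (mod 10)] column 2 reads C+B+carry(0)=Q with C=7, Q=5; with digits 0,5,7 already taken and all letters distinct, the only value for B is 8. So B=8.
Step 5. [J] the sum has 7 digits but both addends have 6; that extra leading digit J is the final carry, namely 1 ⇒ J=1.
Step 6. [col 3: Q + B ≡ V (mod 10)] column 3 reads Q+B+carry(1)=V with Q=5, B=8; with digits 0,1,5,7,8 already taken and all letters distinct, the only value for V is 4 ⇒ V=4.
Step 7. [col 4: V + L ≡ J (mod 10)] in column 4 we have V+L≡J with carry-in 1; given V=4, J=1 and digits 0,1,4,5,7,8 already taken and all letters distinct, that pins L to 6 ⇒ L=6.
Step 8. [col 5: C + Q ≡ I (mod 10)] column 5: given C=7, Q=5, carry-in 1, and digits 0,1,4,5,6,7,8 already taken and all letters distinct, C+Q≡I (mod 10) forces I=3 ⇒ I=3.
Step 9. [col 6: E + J ≡ J (mod 10)] column 6: given J=1, carry-in 1, and digits 0,1,3,4,5,6,7,8 already taken and all letters distinct, E+J≡J (mod 10) forces E=9, so E=9.

Answer: B=8, C=7, E=9, I=3, J=1, L=6, Q=5, R=0, V=4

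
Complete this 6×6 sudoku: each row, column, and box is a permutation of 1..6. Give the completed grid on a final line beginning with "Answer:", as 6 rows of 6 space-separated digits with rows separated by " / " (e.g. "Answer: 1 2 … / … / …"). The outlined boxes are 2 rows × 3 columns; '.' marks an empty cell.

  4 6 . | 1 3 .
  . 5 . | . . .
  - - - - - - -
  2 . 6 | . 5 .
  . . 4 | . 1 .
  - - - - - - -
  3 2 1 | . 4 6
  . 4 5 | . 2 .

Step 1. [r4c4∈{2,3,6}] r4c4 is the only open cell in row 4 admitting 6. So r4c4=6.
Step 2. [r2c4∈{2,4}] across col 4, 2 lands solely at r2c4 ⇒ r2c4=2.
Step 3. [r6c4∈{3}] only 3 remains possible at r6c4 ⇒ r6c4=3.
Step 4. [r4c2∈{3}] r4c2 has the single candidate 3 ⇒ r4c2=3.
Step 5. [r2c6∈{4}] r2c6 is down to just 4, so r2c6=4.
Step 6. [r2c1∈{1}] r2c1 has the single candidate 1 ⇒ r2c1=1.
Step 7. [r1c3∈{2}] nothing but 2 survives at r1c3. So r1c3=2.
Step 8. [r6c1∈{6}] nothing but 6 survives at r6c1, so r6c1=6.
Step 9. [r4c1∈{5}] only 5 remains possible at r4c1, so r4c1=5.
Step 10. [r6c6∈{1}] nothing but 1 survives at r6c6 ⇒ r6c6=1.
Step 11. [r3c6∈{3}] only 3 remains possible at r3c6. So r3c6=3.
Step 12. [r2c5∈{6}] r2c5 has the single candidate 6, so r2c5=6.
Step 13. [r1c6∈{5}] r1c6 has the single candidate 5. So r1c6=5.
Step 14. [r2c3∈{3}] nothing but 3 survives at r2c3. So r2c3=3.
Step 15. [r3c4∈{4}] r3c4 has the single candidate 4. So r3c4=4.
Step 16. [r5c4∈{5}] r5c4 is down to just 5, so r5c4=5.
Step 17. [r4c6∈{2}] r4c6 is down to just 2. So r4c6=2.
Step 18. [r3c2∈{1}] nothing but 1 survives at r3c2 ⇒ r3c2=1.

Answer: 4 6 2 1 3 5 / 1 5 3 2 6 4 / 2 1 6 4 5 3 / 5 3 4 6 1 2 / 3 2 1 5 4 6 / 6 4 5 3 2 1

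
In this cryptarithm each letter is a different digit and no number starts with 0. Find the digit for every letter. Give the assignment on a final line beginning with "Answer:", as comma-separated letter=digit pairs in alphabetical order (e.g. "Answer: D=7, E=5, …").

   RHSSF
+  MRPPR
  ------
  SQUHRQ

Step 1. [col 1: F + R ≡ Q (mod 10)] several values work for R in column 1 (F + R ≡ Q (mod 10), carry-in 0); try R=8 ⇒ R=8.
Step 2. [col 1: F + R ≡ Q (mod 10)] several values work for Q in column 1 (F + R ≡ Q (mod 10), carry-in 0); try Q=2. So Q=2.
Step 3. [col 1: F + R ≡ Q (mod 10)] column 1: given R=8, Q=2, carry-in 0, and digits 2,8 already taken and all letters distinct, F+R≡Q (mod 10) forces F=4. So F=4.
Step 4. [col 2: S + P ≡ R (mod 10)] no forcing yet in column 2 (carry-in 1); S=1 is free and consistent — try it. So S=1.
Step 5. [col 2: S + P ≡ R (mod 10)] column 2 reads S+P+carry(1)=R with S=1, R=8; with digits 1,2,4,8 already taken and all letters distinct, the only value for P is 6 ⇒ P=6.
Step 6. [col 3: S + P ≡ H (mod 10)] from column 3 (S=1, P=6, carry-in 0, digits 1,2,4,6,8 already taken and all letters distinct): H must equal 7. So H=7.
Step 7. [col 4: H + R ≡ U (mod 10)] column 4 reads H+R+carry(0)=U with H=7, R=8; with digits 1,2,4,6,7,8 already taken and all letters distinct, the only value for U is 5 ⇒ U=5.
Step 8. [col 5: R + M ≡ Q (mod 10)] in column 5 we have R+M≡Q with carry-in 1; given R=8, Q=2 and digits 1,2,4,5,6,7,8 already taken and all letters distinct, that pins M to 3 ⇒ M=3.

Answer: F=4, H=7, M=3, P=6, Q=2, R=8, S=1, U=5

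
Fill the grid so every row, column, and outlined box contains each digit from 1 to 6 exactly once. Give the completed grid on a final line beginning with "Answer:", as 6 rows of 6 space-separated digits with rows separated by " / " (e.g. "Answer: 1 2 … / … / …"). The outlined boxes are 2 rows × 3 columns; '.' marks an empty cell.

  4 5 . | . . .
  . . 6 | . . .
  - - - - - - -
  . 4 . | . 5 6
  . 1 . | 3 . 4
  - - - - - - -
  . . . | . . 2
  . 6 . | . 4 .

Step 1. [r5c2∈{3}] nothing but 3 survives at r5c2, so r5c2=3.
Step 2. [r4c5∈{2}] only 2 remains possible at r4c5, so r4c5=2.
Step 3. [r3c4∈{1}] nothing but 1 survives at r3c4, so r3c4=1.
Step 4. [r6c4∈{5}] r6c4's peers cover all but 5, so r6c4=5.
Step 5. [r6c6∈{1,3}] 3 has one home in row 6: r6c6. So r6c6=3.
Step 6. [r5c5∈{1,6}] box 6 places 1 nowhere but r5c5. So r5c5=1.
Step 7. [r2c2∈{2}] nothing but 2 survives at r2c2 ⇒ r2c2=2.
Step 8. [r2c5∈{3}] nothing but 3 survives at r2c5. So r2c5=3.
Step 9. [r2c1∈{1}] r2c1's peers cover all but 1, so r2c1=1.
Step 10. [r4c3∈{5}] only 5 remains possible at r4c3. So r4c3=5.
Step 11. [r3c1∈{2,3}] 3 has one home in col 1: r3c1, so r3c1=3.
Step 12. [r5c4∈{6}] r5c4 has the single candidate 6, so r5c4=6.
Step 13. [r3c3∈{2}] nothing but 2 survives at r3c3, so r3c3=2.
Step 14. [r4c1∈{6}] only 6 remains possible at r4c1. So r4c1=6.
Step 15. [r2c6∈{5}] nothing but 5 survives at r2c6 ⇒ r2c6=5.
Step 16. [r1c6∈{1}] r1c6 has the single candidate 1 ⇒ r1c6=1.
Step 17. [r1c3∈{3}] r1c3's peers cover all but 3. So r1c3=3.
Step 18. [r2c4∈{4}] r2c4 is down to just 4. So r2c4=4.
Step 19. [r6c3∈{1}] r6c3 has the single candidate 1. So r6c3=1.
Step 20. [r1c4∈{2}] only 2 remains possible at r1c4 ⇒ r1c4=2.
Step 21. [r5c1∈{5}] r5c1 is down to just 5. So r5c1=5.
Step 22. [r5c3∈{4}] only 4 remains possible at r5c3 ⇒ r5c3=4.
Step 23. [r6c1∈{2}] r6c1 has the single candidate 2 ⇒ r6c1=2.
Step 24. [r1c5∈{6}] only 6 remains possible at r1c5 ⇒ r1c5=6.

Answer: 4 5 3 2 6 1 / 1 2 6 4 3 5 / 3 4 2 1 5 6 / 6 1 5 3 2 4 / 5 3 4 6 1 2 / 2 6 1 5 4 3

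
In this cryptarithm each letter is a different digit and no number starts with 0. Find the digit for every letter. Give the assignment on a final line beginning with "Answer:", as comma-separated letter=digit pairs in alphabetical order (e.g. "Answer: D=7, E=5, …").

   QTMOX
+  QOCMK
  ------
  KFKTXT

Step 1. [col 1: X + K ≡ T (mod 10)] T=9 is one option consistent with column 1 (X + K ≡ T (mod 10), carry-in 0) — take it, so T=9.
Step 2. [col 1: X + K ≡ T (mod 10)] column 1 (X + K ≡ T (mod 10), carry-in 0) doesn't pin X yet; pick X=8 and continue, so X=8.
Step 3. [col 1: X + K ≡ T (mod 10)] in column 1 we have X+K≡T with carry-in 0; given X=8, T=9 and digits 8,9 already taken and all letters distinct, that pins K to 1. So K=1.
Step 4. [col 2: O + M ≡ X (mod 10)] O=2 is one option consistent with column 2 (O + M ≡ X (mod 10), carry-in 0) — take it, so O=2.
Step 5. [col 2: O + M ≡ X (mod 10)] from column 2 (O=2, X=8, carry-in 0, digits 1,2,8,9 already taken and all letters distinct): M must equal 6, so M=6.
Step 6. [col 3: M + C ≡ T (mod 10)] from column 3 (M=6, T=9, carry-in 0, digits 1,2,6,8,9 already taken and all letters distinct): C must equal 3 ⇒ C=3.
Step 7. [col 5: Q + Q ≡ F (mod 10)] from column 5 (nothing yet, carry-in 1, digits 1,2,3,6,8,9 already taken and all letters distinct): Q must equal 7. So Q=7.
Step 8. [col 5: Q + Q ≡ F (mod 10)] from column 5 (Q=7, carry-in 1, digits 1,2,3,6,7,8,9 already taken and all letters distinct): F must equal 5, so F=5.

Answer: C=3, F=5, K=1, M=6, O=2, Q=7, T=9, X=8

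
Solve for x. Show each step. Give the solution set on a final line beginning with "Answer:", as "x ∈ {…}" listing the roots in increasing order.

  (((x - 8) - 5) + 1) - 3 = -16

Step 1. [(((x - 8) - 5) + 1) - 3 = -16] -3 is outermost — add 3 both sides, so sub: ((x - 8) - 5) + 1 = -13.
Step 2. [((x - 8) - 5) + 1 = -13] peel the +1: subtract 1 from each side, so sub: (x - 8) - 5 = -14.
Step 3. [(x - 8) - 5 = -14] the outer -5 inverts by adding 5 ⇒ sub: x - 8 = -9.
Step 4. [x - 8 = -9] 8 comes off first (add 8). So sub: x = -1.

Answer: x ∈ {-1}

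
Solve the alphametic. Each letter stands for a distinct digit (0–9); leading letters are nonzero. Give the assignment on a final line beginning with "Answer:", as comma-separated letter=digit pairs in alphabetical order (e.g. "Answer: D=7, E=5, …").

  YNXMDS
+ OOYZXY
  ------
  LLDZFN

Step 1. [col 1: S + Y ≡ N (mod 10)] column 1 (S + Y ≡ N (mod 10), carry-in 0) doesn't pin N yet; pick N=4 and continue, so N=4.
Step 2. [col 1: S + Y ≡ N (mod 10)] S=9 is one option consistent with column 1 (S + Y ≡ N (mod 10), carry-in 0) — take it ⇒ S=9.
Step 3. [col 1: S + Y ≡ N (mod 10)] column 1: given S=9, N=4, carry-in 0, and digits 4,9 already taken and all letters distinct, S+Y≡N (mod 10) forces Y=5. So Y=5.
Step 4. [col 2: D + X ≡ F (mod 10)] column 2 (D + X ≡ F (mod 10), carry-in 1) doesn't pin F yet; pick F=8 and continue. So F=8.
Step 5. [col 2: D + X ≡ F (mod 10)] several values work for D in column 2 (D + X ≡ F (mod 10), carry-in 1); try D=1, so D=1.
Step 6. [col 2: D + X ≡ F (mod 10)] column 2 reads D+X+carry(1)=F with D=1, F=8; with digits 1,4,5,8,9 already taken and all letters distinct, the only value for X is 6, so X=6.
Step 7. [col 3: M + Z ≡ Z (mod 10)] from column 3 (nothing yet, carry-in 0, digits 1,4,5,6,8,9 already taken and all letters distinct): M must equal 0 ⇒ M=0.
Step 8. [col 3: M + Z ≡ Z (mod 10)] Z=3 is one option consistent with column 3 (M + Z ≡ Z (mod 10), carry-in 0) — take it. So Z=3.
Step 9. [col 5: N + O ≡ L (mod 10)] several values work for O in column 5 (N + O ≡ L (mod 10), carry-in 1); try O=2, so O=2.
Step 10. [col 5: N + O ≡ L (mod 10)] column 5: given N=4, O=2, carry-in 1, and digits 0,1,2,3,4,5,6,8,9 already taken and all letters distinct, N+O≡L (mod 10) forces L=7. So L=7.

Answer: D=1, F=8, L=7, M=0, N=4, O=2, S=9, X=6, Y=5, Z=3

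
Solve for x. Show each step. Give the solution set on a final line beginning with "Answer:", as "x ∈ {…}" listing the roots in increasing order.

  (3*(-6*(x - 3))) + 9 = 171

Step 1. [(3*(-6*(x - 3))) + 9 = 171] the outer +9 inverts by subtracting 9, so sub: 3*(-6*(x - 3)) = 162.
Step 2. [3*(-6*(x - 3)) = 162] divide by the outer 3. So div: -6*(x - 3) = 54.
Step 3. [-6*(x - 3) = 54] leading coefficient -6: divide by -6 ⇒ div: x - 3 = -9.
Step 4. [x - 3 = -9] add 3: x sits inside (… - 3). So sub: x = -6.

Answer: x ∈ {-6}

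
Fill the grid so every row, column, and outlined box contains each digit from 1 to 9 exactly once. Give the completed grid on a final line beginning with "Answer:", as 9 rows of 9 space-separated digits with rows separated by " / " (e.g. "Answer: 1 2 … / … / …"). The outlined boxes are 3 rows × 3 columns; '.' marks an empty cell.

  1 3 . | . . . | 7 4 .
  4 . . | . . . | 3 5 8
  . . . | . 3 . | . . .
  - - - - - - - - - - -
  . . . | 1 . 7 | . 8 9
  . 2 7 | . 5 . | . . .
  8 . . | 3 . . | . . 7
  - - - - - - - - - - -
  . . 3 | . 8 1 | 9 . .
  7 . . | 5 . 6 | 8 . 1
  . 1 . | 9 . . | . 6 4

Step 1. [r3c2∈{5,6,7,8,9}] in col 2, 8 fits only at r3c2 ⇒ r3c2=8.
Step 2. [r6c3∈{1,4,5,6,9}] r6c3 is the only open cell in col 3 admitting 1, so r6c3=1.
Step 3. [r6c8∈{2}] r6c8 is down to just 2 ⇒ r6c8=2.
Step 4. [r4c5∈{2,4,6}] r4c5 is the only open cell in row 4 admitting 2 ⇒ r4c5=2.
Step 5. [r8c3∈{2,4,9}] in row 8, 2 fits only at r8c3, so r8c3=2.
Step 6. [r3c1∈{2,5,6,9}] col 1 places 2 nowhere but r3c1. So r3c1=2.
Step 7. [r4c3∈{4,5,6}] in col 3, 4 fits only at r4c3. So r4c3=4.
Step 8. [r3c9∈{6}] r3c9's peers cover all but 6, so r3c9=6.
Step 9. [r9c1∈{5}] only 5 remains possible at r9c1, so r9c1=5.
Step 10. [r5c1∈{3,6,9}] r5c1 is the only open cell in col 1 admitting 9. So r5c1=9.
Step 11. [r2c2∈{6,7,9}] col 2 places 7 nowhere but r2c2, so r2c2=7.
Step 12. [r8c5∈{4}] only 4 remains possible at r8c5, so r8c5=4.
Step 13. [r3c8∈{1,9}] in col 8, 9 fits only at r3c8. So r3c8=9.
Step 14. [r1c9∈{2}] r1c9's peers cover all but 2, so r1c9=2.
Step 15. [r7c4∈{2,7}] row 7 places 2 nowhere but r7c4, so r7c4=2.
Step 16. [r2c4∈{6}] r2c4 has the single candidate 6, so r2c4=6.
Step 17. [r1c5∈{9}] r1c5 has the single candidate 9 ⇒ r1c5=9.
Step 18. [r5c7∈{1,4,6}] r5c7 is the only open cell in row 5 admitting 6, so r5c7=6.
Step 19. [r6c7∈{4,5}] in col 7, 4 fits only at r6c7 ⇒ r6c7=4.
Step 20. [r6c2∈{5,6}] 5 has one home in row 6: r6c2 ⇒ r6c2=5.
Step 21. [r1c4∈{8}] r1c4's peers cover all but 8 ⇒ r1c4=8.
Step 22. [r7c1∈{6}] r7c1's peers cover all but 6 ⇒ r7c1=6.
Step 23. [r5c4∈{4}] r5c4's peers cover all but 4. So r5c4=4.
Step 24. [r3c3∈{5}] nothing but 5 survives at r3c3. So r3c3=5.
Step 25. [r5c8∈{1,3}] row 5 places 1 nowhere but r5c8 ⇒ r5c8=1.
Step 26. [r9c7∈{2}] r9c7's peers cover all but 2 ⇒ r9c7=2.
Step 27. [r1c3∈{6}] r1c3 has the single candidate 6, so r1c3=6.
Step 28. [r9c3∈{8}] r9c3 is down to just 8 ⇒ r9c3=8.
Step 29. [r5c9∈{3}] nothing but 3 survives at r5c9. So r5c9=3.
Step 30. [r8c8∈{3}] r8c8 is down to just 3 ⇒ r8c8=3.
Step 31. [r7c9∈{5}] only 5 remains possible at r7c9. So r7c9=5.
Step 32. [r9c6∈{3}] r9c6 has the single candidate 3 ⇒ r9c6=3.
Step 33. [r6c5∈{6}] r6c5 is down to just 6 ⇒ r6c5=6.
Step 34. [r9c5∈{7}] r9c5 is down to just 7, so r9c5=7.
Step 35. [r7c2∈{4}] r7c2 is down to just 4 ⇒ r7c2=4.
Step 36. [r5c6∈{8}] r5c6 is down to just 8 ⇒ r5c6=8.
Step 37. [r7c8∈{7}] r7c8's peers cover all but 7, so r7c8=7.
Step 38. [r3c7∈{1}] r3c7's peers cover all but 1, so r3c7=1.
Step 39. [r3c6∈{4}] nothing but 4 survives at r3c6 ⇒ r3c6=4.
Step 40. [r3c4∈{7}] r3c4's peers cover all but 7, so r3c4=7.
Step 41. [r8c2∈{9}] r8c2 has the single candidate 9 ⇒ r8c2=9.
Step 42. [r4c2∈{6}] only 6 remains possible at r4c2, so r4c2=6.
Step 43. [r2c6∈{2}] nothing but 2 survives at r2c6 ⇒ r2c6=2.
Step 44. [r6c6∈{9}] r6c6 is down to just 9. So r6c6=9.
Step 45. [r4c7∈{5}] r4c7 has the single candidate 5, so r4c7=5.
Step 46. [r4c1∈{3}] nothing but 3 survives at r4c1, so r4c1=3.
Step 47. [r1c6∈{5}] nothing but 5 survives at r1c6. So r1c6=5.
Step 48. [r2c3∈{9}] only 9 remains possible at r2c3. So r2c3=9.
Step 49. [r2c5∈{1}] r2c5 has the single candidate 1 ⇒ r2c5=1.

Answer: 1 3 6 8 9 5 7 4 2 / 4 7 9 6 1 2 3 5 8 / 2 8 5 7 3 4 1 9 6 / 3 6 4 1 2 7 5 8 9 / 9 2 7 4 5 8 6 1 3 / 8 5 1 3 6 9 4 2 7 / 6 4 3 2 8 1 9 7 5 / 7 9 2 5 4 6 8 3 1 / 5 1 8 9 7 3 2 6 4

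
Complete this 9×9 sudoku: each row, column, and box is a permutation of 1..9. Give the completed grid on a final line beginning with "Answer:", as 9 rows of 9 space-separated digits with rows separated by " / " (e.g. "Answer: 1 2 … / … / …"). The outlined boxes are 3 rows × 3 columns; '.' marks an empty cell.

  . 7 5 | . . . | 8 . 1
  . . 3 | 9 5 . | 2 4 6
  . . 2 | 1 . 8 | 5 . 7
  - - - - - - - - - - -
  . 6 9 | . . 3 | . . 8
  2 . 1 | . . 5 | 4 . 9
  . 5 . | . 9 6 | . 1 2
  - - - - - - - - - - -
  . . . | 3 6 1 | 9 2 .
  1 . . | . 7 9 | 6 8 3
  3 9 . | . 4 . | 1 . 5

Step 1. [r4c7∈{7}] r4c7's peers cover all but 7, so r4c7=7.
Step 2. [r4c1∈{4}] nothing but 4 survives at r4c1, so r4c1=4.
Step 3. [r4c4∈{2}] r4c4 is down to just 2 ⇒ r4c4=2.
Step 4. [r5c5∈{8}] r5c5 has the single candidate 8. So r5c5=8.
Step 5. [r8c3∈{4}] r8c3 has the single candidate 4. So r8c3=4.
Step 6. [r7c2∈{8}] r7c2 has the single candidate 8. So r7c2=8.
Step 7. [r7c3∈{7}] r7c3 is down to just 7, so r7c3=7.
Step 8. [r3c1∈{6,9}] r3c1 is the only open cell in row 3 admitting 6. So r3c1=6.
Step 9. [r1c6∈{2,4}] r1c6 is the only open cell in col 6 admitting 4, so r1c6=4.
Step 10. [r6c1∈{7,8}] r6c1 is the only open cell in col 1 admitting 7. So r6c1=7.
Step 11. [r3c5∈{3}] r3c5's peers cover all but 3 ⇒ r3c5=3.
Step 12. [r1c8∈{3,9}] r1c8 is the only open cell in row 1 admitting 3. So r1c8=3.
Step 13. [r5c8∈{6}] nothing but 6 survives at r5c8 ⇒ r5c8=6.
Step 14. [r1c4∈{6}] r1c4 has the single candidate 6, so r1c4=6.
Step 15. [r7c9∈{4}] r7c9 has the single candidate 4. So r7c9=4.
Step 16. [r6c3∈{8}] only 8 remains possible at r6c3, so r6c3=8.
Step 17. [r3c8∈{9}] only 9 remains possible at r3c8, so r3c8=9.
Step 18. [r1c1∈{9}] only 9 remains possible at r1c1. So r1c1=9.
Step 19. [r6c4∈{4}] only 4 remains possible at r6c4, so r6c4=4.
Step 20. [r7c1∈{5}] r7c1 has the single candidate 5, so r7c1=5.
Step 21. [r5c4∈{7}] only 7 remains possible at r5c4 ⇒ r5c4=7.
Step 22. [r1c5∈{2}] nothing but 2 survives at r1c5, so r1c5=2.
Step 23. [r4c8∈{5}] r4c8's peers cover all but 5, so r4c8=5.
Step 24. [r8c2∈{2}] r8c2's peers cover all but 2, so r8c2=2.
Step 25. [r2c1∈{8}] r2c1's peers cover all but 8 ⇒ r2c1=8.
Step 26. [r9c6∈{2}] only 2 remains possible at r9c6. So r9c6=2.
Step 27. [r9c4∈{8}] r9c4 has the single candidate 8 ⇒ r9c4=8.
Step 28. [r2c2∈{1}] only 1 remains possible at r2c2 ⇒ r2c2=1.
Step 29. [r5c2∈{3}] r5c2 has the single candidate 3 ⇒ r5c2=3.
Step 30. [r9c3∈{6}] nothing but 6 survives at r9c3, so r9c3=6.
Step 31. [r3c2∈{4}] r3c2 has the single candidate 4, so r3c2=4.
Step 32. [r8c4∈{5}] nothing but 5 survives at r8c4, so r8c4=5.
Step 33. [r9c8∈{7}] r9c8 is down to just 7 ⇒ r9c8=7.
Step 34. [r2c6∈{7}] r2c6 has the single candidate 7, so r2c6=7.
Step 35. [r6c7∈{3}] r6c7 is down to just 3 ⇒ r6c7=3.
Step 36. [r4c5∈{1}] r4c5's peers cover all but 1 ⇒ r4c5=1.

Answer: 9 7 5 6 2 4 8 3 1 / 8 1 3 9 5 7 2 4 6 / 6 4 2 1 3 8 5 9 7 / 4 6 9 2 1 3 7 5 8 / 2 3 1 7 8 5 4 6 9 / 7 5 8 4 9 6 3 1 2 / 5 8 7 3 6 1 9 2 4 / 1 2 4 5 7 9 6 8 3 / 3 9 6 8 4 2 1 7 5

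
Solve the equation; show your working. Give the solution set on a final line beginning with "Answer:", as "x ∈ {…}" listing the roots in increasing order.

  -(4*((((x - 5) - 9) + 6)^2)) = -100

Step 1. [-(4*((((x - 5) - 9) + 6)^2)) = -100] LHS negated; negate both sides. So neg: 4*((((x - 5) - 9) + 6)^2) = 100.
Step 2. [4*((((x - 5) - 9) + 6)^2) = 100] leading coefficient 4: divide by 4, so div: (((x - 5) - 9) + 6)^2 = 25.
Step 3. [(((x - 5) - 9) + 6)^2 = 25] 25 ≥ 0, LHS is (·)² — take ±√ ⇒ sqrt: ((x - 5) - 9) + 6 = 5 or -5.
Step 4. [((x - 5) - 9) + 6 = 5 or -5] the outer +6 inverts by subtracting 6, so sub: (x - 5) - 9 = -1 or -11.
Step 5. [(x - 5) - 9 = -1 or -11] 9 comes off first (add 9), so sub: x - 5 = 8 or -2.
Step 6. [x - 5 = 8 or -2] add 5: x sits inside (… - 5), so sub: x = 13 or 3.

Answer: x ∈ {3, 13}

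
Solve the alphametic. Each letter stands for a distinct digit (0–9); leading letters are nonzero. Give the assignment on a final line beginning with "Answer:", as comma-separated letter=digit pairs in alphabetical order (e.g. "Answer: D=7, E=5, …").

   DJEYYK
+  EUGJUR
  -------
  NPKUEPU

Step 1. [col 1: K + R ≡ U (mod 10)] U=5 is one option consistent with column 1 (K + R ≡ U (mod 10), carry-in 0) — take it, so U=5.
Step 2. [col 1: K + R ≡ U (mod 10)] column 1 (K + R ≡ U (mod 10), carry-in 0) doesn't pin R yet; pick R=6 and continue. So R=6.
Step 3. [N] the sum has 7 digits but both addends have 6; that extra leading digit N is the final carry, namely 1. So N=1.
Step 4. [col 1: K + R ≡ U (mod 10)] in column 1 we have K+R≡U with carry-in 0; given R=6, U=5 and digits 1,5,6 already taken and all letters distinct, that pins K to 9, so K=9.
Step 5. [col 2: Y + U ≡ P (mod 10)] column 2 (Y + U ≡ P (mod 10), carry-in 1) doesn't pin Y yet; pick Y=4 and continue ⇒ Y=4.
Step 6. [col 2: Y + U ≡ P (mod 10)] in column 2 we have Y+U≡P with carry-in 1; given Y=4, U=5 and digits 1,4,5,6,9 already taken and all letters distinct, that pins P to 0. So P=0.
Step 7. [col 3: Y + J ≡ E (mod 10)] no forcing yet in column 3 (carry-in 1); J=3 is free and consistent — try it, so J=3.
Step 8. [col 3: Y + J ≡ E (mod 10)] from column 3 (Y=4, J=3, carry-in 1, digits 0,1,3,4,5,6,9 already taken and all letters distinct): E must equal 8. So E=8.
Step 9. [col 4: E + G ≡ U (mod 10)] in column 4 we have E+G≡U with carry-in 0; given E=8, U=5 and digits 0,1,3,4,5,6,8,9 already taken and all letters distinct, that pins G to 7 ⇒ G=7.
Step 10. [col 6: D + E ≡ P (mod 10)] from column 6 (E=8, P=0, carry-in 0, digits 0,1,3,4,5,6,7,8,9 already taken and all letters distinct): D must equal 2 ⇒ D=2.

Answer: D=2, E=8, G=7, J=3, K=9, N=1, P=0, R=6, U=5, Y=4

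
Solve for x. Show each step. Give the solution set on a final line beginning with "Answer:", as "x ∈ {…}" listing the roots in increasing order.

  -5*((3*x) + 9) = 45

Step 1. [-5*((3*x) + 9) = 45] leading coefficient -5: divide by -5, so div: (3*x) + 9 = -9.
Step 2. [(3*x) + 9 = -9] 3 | LHS and 3 | -9: pull 3 out, so factor: x + 3 = -3.
Step 3. [x + 3 = -3] +3 is outermost — subtract 3 both sides, so sub: x = -6.

Answer: x ∈ {-6}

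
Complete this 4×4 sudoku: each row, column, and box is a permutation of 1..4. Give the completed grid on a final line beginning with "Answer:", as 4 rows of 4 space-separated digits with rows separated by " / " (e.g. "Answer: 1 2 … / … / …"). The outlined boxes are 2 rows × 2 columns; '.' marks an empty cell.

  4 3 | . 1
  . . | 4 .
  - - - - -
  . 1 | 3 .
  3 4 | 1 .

Step 1. [r2c2∈{2}] nothing but 2 survives at r2c2. So r2c2=2.
Step 2. [r3c4∈{2,4}] row 3 places 4 nowhere but r3c4, so r3c4=4.
Step 3. [r4c4∈{2}] only 2 remains possible at r4c4. So r4c4=2.
Step 4. [r2c1∈{1}] r2c1's peers cover all but 1. So r2c1=1.
Step 5. [r3c1∈{2}] r3c1's peers cover all but 2 ⇒ r3c1=2.
Step 6. [r2c4∈{3}] r2c4 has the single candidate 3, so r2c4=3.
Step 7. [r1c3∈{2}] nothing but 2 survives at r1c3. So r1c3=2.

Answer: 4 3 2 1 / 1 2 4 3 / 2 1 3 4 / 3 4 1 2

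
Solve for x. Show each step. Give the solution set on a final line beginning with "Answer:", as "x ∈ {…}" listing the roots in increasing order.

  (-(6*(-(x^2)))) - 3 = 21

Step 1. [(-(6*(-(x^2)))) - 3 = 21] add 3: x sits inside (… - 3), so sub: -(6*(-(x^2))) = 24.
Step 2. [-(6*(-(x^2))) = 24] flip signs both sides. So neg: 6*(-(x^2)) = -24.
Step 3. [6*(-(x^2)) = -24] LHS = 6·(…); ÷6 both sides ⇒ div: -(x^2) = -4.
Step 4. [-(x^2) = -4] LHS negated; negate both sides. So neg: x^2 = 4.
Step 5. [x^2 = 4] √ both sides: 4 ≥ 0 gives two branches ⇒ sqrt: x = 2 or -2.

Answer: x ∈ {-2, 2}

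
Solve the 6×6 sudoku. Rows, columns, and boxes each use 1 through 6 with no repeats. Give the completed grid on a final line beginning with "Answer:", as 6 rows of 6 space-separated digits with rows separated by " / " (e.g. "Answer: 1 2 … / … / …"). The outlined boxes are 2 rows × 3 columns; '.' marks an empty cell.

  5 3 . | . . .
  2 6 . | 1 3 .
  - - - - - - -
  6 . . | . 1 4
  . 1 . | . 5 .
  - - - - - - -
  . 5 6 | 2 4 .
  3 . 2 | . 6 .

Step 1. [r3c4∈{3}] nothing but 3 survives at r3c4. So r3c4=3.
Step 2. [r4c6∈{2,6}] across row 4, 2 lands solely at r4c6 ⇒ r4c6=2.
Step 3. [r1c4∈{4,6}] 4 has one home in col 4: r1c4 ⇒ r1c4=4.
Step 4. [r6c6∈{1,5}] across row 6, 1 lands solely at r6c6, so r6c6=1.
Step 5. [r4c3∈{3,4}] 3 has one home in row 4: r4c3 ⇒ r4c3=3.
Step 6. [r2c3∈{4}] r2c3 has the single candidate 4. So r2c3=4.
Step 7. [r1c5∈{2}] only 2 remains possible at r1c5. So r1c5=2.
Step 8. [r5c1∈{1}] only 1 remains possible at r5c1. So r5c1=1.
Step 9. [r6c2∈{4}] r6c2 is down to just 4, so r6c2=4.
Step 10. [r3c2∈{2}] r3c2's peers cover all but 2 ⇒ r3c2=2.
Step 11. [r3c3∈{5}] r3c3 is down to just 5. So r3c3=5.
Step 12. [r5c6∈{3}] nothing but 3 survives at r5c6. So r5c6=3.
Step 13. [r1c6∈{6}] r1c6 has the single candidate 6. So r1c6=6.
Step 14. [r4c4∈{6}] only 6 remains possible at r4c4, so r4c4=6.
Step 15. [r1c3∈{1}] r1c3's peers cover all but 1, so r1c3=1.
Step 16. [r2c6∈{5}] r2c6 has the single candidate 5 ⇒ r2c6=5.
Step 17. [r6c4∈{5}] r6c4 is down to just 5 ⇒ r6c4=5.
Step 18. [r4c1∈{4}] only 4 remains possible at r4c1. So r4c1=4.

Answer: 5 3 1 4 2 6 / 2 6 4 1 3 5 / 6 2 5 3 1 4 / 4 1 3 6 5 2 / 1 5 6 2 4 3 / 3 4 2 5 6 1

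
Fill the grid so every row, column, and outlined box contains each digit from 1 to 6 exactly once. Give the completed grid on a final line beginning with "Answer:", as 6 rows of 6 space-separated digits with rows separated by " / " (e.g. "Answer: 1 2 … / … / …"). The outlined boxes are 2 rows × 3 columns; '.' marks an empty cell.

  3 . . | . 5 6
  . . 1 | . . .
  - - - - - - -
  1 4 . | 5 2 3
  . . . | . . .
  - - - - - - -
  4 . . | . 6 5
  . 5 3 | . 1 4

Step 1. [r1c2∈{2}] r1c2 is down to just 2, so r1c2=2.
Step 2. [r4c4∈{1,4,6}] r4c4 is the only open cell in col 4 admitting 6, so r4c4=6.
Step 3. [r5c3∈{2}] nothing but 2 survives at r5c3, so r5c3=2.
Step 4. [r2c5∈{3,4}] across col 5, 3 lands solely at r2c5 ⇒ r2c5=3.
Step 5. [r2c4∈{2,4}] r2c4 is the only open cell in row 2 admitting 4, so r2c4=4.
Step 6. [r2c1∈{5,6}] in row 2, 5 fits only at r2c1. So r2c1=5.
Step 7. [r2c6∈{2}] only 2 remains possible at r2c6 ⇒ r2c6=2.
Step 8. [r4c1∈{2}] r4c1 is down to just 2. So r4c1=2.
Step 9. [r6c4∈{2}] r6c4 is down to just 2. So r6c4=2.
Step 10. [r6c1∈{6}] nothing but 6 survives at r6c1. So r6c1=6.
Step 11. [r3c3∈{6}] only 6 remains possible at r3c3. So r3c3=6.
Step 12. [r5c4∈{3}] nothing but 3 survives at r5c4, so r5c4=3.
Step 13. [r1c4∈{1}] nothing but 1 survives at r1c4. So r1c4=1.
Step 14. [r5c2∈{1}] only 1 remains possible at r5c2, so r5c2=1.
Step 15. [r1c3∈{4}] only 4 remains possible at r1c3 ⇒ r1c3=4.
Step 16. [r4c6∈{1}] nothing but 1 survives at r4c6. So r4c6=1.
Step 17. [r4c3∈{5}] r4c3 is down to just 5. So r4c3=5.
Step 18. [r4c2∈{3}] nothing but 3 survives at r4c2, so r4c2=3.
Step 19. [r4c5∈{4}] r4c5's peers cover all but 4 ⇒ r4c5=4.
Step 20. [r2c2∈{6}] r2c2 has the single candidate 6 ⇒ r2c2=6.

Answer: 3 2 4 1 5 6 / 5 6 1 4 3 2 / 1 4 6 5 2 3 / 2 3 5 6 4 1 / 4 1 2 3 6 5 / 6 5 3 2 1 4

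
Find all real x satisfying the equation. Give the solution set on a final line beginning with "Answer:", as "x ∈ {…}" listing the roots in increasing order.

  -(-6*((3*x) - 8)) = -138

Step 1. [-(-6*((3*x) - 8)) = -138] flip signs both sides. So neg: -6*((3*x) - 8) = 138.
Step 2. [-6*((3*x) - 8) = 138] -6 out front; divide by -6 ⇒ div: (3*x) - 8 = -23.
Step 3. [(3*x) - 8 = -23] peel the -8: add 8 from each side, so sub: 3*x = -15.
Step 4. [3*x = -15] divide by the outer 3 ⇒ div: x = -5.

Answer: x ∈ {-5}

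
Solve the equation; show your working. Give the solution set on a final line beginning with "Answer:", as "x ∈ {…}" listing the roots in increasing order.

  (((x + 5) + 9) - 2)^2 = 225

Step 1. [(((x + 5) + 9) - 2)^2 = 225] LHS squared, RHS 225 ≥ 0: apply √ (±), so sqrt: ((x + 5) + 9) - 2 = 15 or -15.
Step 2. [((x + 5) + 9) - 2 = 15 or -15] peel the -2: add 2 from each side, so sub: (x + 5) + 9 = 17 or -13.
Step 3. [(x + 5) + 9 = 17 or -13] +9 is outermost — subtract 9 both sides ⇒ sub: x + 5 = 8 or -22.
Step 4. [x + 5 = 8 or -22] the outer +5 inverts by subtracting 5. So sub: x = 3 or -27.

Answer: x ∈ {-27, 3}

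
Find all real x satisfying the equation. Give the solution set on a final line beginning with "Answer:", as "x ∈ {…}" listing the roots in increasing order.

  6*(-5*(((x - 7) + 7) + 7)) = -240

Step 1. [6*(-5*(((x - 7) + 7) + 7)) = -240] 6 out front; divide by 6, so div: -5*(((x - 7) + 7) + 7) = -40.
Step 2. [-5*(((x - 7) + 7) + 7) = -40] divide by the outer -5, so div: ((x - 7) + 7) + 7 = 8.
Step 3. [((x - 7) + 7) + 7 = 8] subtract 7: x sits inside (… + 7). So sub: (x - 7) + 7 = 1.
Step 4. [(x - 7) + 7 = 1] the outer +7 inverts by subtracting 7 ⇒ sub: x - 7 = -6.
Step 5. [x - 7 = -6] add 7: x sits inside (… - 7), so sub: x = 1.

Answer: x ∈ {1}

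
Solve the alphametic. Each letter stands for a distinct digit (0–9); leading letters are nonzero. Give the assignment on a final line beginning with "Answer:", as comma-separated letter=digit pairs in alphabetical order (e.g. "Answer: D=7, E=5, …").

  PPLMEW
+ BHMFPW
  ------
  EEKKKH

Step 1. [col 1: W + W ≡ H (mod 10)] several values work for W in column 1 (W + W ≡ H (mod 10), carry-in 0); try W=5 ⇒ W=5.
Step 2. [col 1: W + W ≡ H (mod 10)] in column 1 we have W+W≡H with carry-in 0; given W=5 and digits 5 already taken and all letters distinct, that pins H to 0. So H=0.
Step 3. [col 2: E + P ≡ K (mod 10)] column 2 (E + P ≡ K (mod 10), carry-in 1) doesn't pin P yet; pick P=2 and continue. So P=2.
Step 4. [col 2: E + P ≡ K (mod 10)] several values work for E in column 2 (E + P ≡ K (mod 10), carry-in 1); try E=3, so E=3.
Step 5. [col 2: E + P ≡ K (mod 10)] in column 2 we have E+P≡K with carry-in 1; given E=3, P=2 and digits 0,2,3,5 already taken and all letters distinct, that pins K to 6. So K=6.
Step 6. [col 3: M + F ≡ K (mod 10)] several values work for F in column 3 (M + F ≡ K (mod 10), carry-in 0); try F=9, so F=9.
Step 7. [col 3: M + F ≡ K (mod 10)] from column 3 (F=9, K=6, carry-in 0, digits 0,2,3,5,6,9 already taken and all letters distinct): M must equal 7, so M=7.
Step 8. [col 4: L + M ≡ K (mod 10)] from column 4 (M=7, K=6, carry-in 1, digits 0,2,3,5,6,7,9 already taken and all letters distinct): L must equal 8. So L=8.
Step 9. [col 6: P + B ≡ E (mod 10)] column 6 reads P+B+carry(0)=E with P=2, E=3; with digits 0,2,3,5,6,7,8,9 already taken and all letters distinct, the only value for B is 1 ⇒ B=1.

Answer: B=1, E=3, F=9, H=0, K=6, L=8, M=7, P=2, W=5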